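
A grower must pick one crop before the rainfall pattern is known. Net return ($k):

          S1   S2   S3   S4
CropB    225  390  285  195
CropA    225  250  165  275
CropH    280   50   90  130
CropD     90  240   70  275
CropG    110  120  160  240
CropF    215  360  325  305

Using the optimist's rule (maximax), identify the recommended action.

CropB

Row maxima: CropB=390, CropA=275, CropH=280, CropD=275, CropG=240, CropF=360
Best best-case = 390 → CropB.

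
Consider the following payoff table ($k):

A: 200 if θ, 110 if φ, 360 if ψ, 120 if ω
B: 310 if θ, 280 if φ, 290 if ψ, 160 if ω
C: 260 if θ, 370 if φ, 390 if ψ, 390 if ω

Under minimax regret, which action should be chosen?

C

Column bests: θ=310, φ=370, ψ=390, ω=390.
A regrets: 110, 260, 30, 270 → max 270
B regrets: 0, 90, 100, 230 → max 230
C regrets: 50, 0, 0, 0 → max 50
Smallest max regret = 50 → C.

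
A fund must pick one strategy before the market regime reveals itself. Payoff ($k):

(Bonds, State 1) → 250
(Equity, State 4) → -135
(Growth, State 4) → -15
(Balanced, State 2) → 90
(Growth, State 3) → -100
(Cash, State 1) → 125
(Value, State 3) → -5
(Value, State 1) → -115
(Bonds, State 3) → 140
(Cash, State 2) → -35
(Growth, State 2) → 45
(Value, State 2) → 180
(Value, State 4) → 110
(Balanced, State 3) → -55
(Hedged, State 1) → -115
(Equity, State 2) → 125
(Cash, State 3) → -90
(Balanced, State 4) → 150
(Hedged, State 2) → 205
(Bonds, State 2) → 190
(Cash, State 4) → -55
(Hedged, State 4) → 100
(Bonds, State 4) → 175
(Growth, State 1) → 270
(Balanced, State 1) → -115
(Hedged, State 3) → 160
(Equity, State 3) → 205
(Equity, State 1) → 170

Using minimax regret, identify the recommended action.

Column bests: State 1=270, State 2=205, State 3=205, State 4=175.
Cash regrets: 145, 240, 295, 230 → max 295
Value regrets: 385, 25, 210, 65 → max 385
Equity regrets: 100, 80, 0, 310 → max 310
Bonds regrets: 20, 15, 65, 0 → max 65
Hedged regrets: 385, 0, 45, 75 → max 385
Balanced regrets: 385, 115, 260, 25 → max 385
Growth regrets: 0, 160, 305, 190 → max 305
Smallest max regret = 65 → Bonds.

Bonds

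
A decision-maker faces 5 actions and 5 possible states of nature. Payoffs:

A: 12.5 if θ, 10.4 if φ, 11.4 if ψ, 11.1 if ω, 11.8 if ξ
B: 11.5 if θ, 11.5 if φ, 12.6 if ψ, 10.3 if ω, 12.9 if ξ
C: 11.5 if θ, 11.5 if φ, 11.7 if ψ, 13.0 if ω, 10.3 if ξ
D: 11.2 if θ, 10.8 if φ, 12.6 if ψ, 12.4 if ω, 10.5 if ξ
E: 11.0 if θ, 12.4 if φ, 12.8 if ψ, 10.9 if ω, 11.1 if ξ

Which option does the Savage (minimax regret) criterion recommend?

Column bests: θ=12.5, φ=12.4, ψ=12.8, ω=13.0, ξ=12.9.
A regrets: 0.0, 2.0, 1.4, 1.9, 1.1 → max 2.0
B regrets: 1.0, 0.9, 0.2, 2.7, 0.0 → max 2.7
C regrets: 1.0, 0.9, 1.1, 0.0, 2.6 → max 2.6
D regrets: 1.3, 1.6, 0.2, 0.6, 2.4 → max 2.4
E regrets: 1.5, 0.0, 0.0, 2.1, 1.8 → max 2.1
Smallest max regret = 2.0 → A.

A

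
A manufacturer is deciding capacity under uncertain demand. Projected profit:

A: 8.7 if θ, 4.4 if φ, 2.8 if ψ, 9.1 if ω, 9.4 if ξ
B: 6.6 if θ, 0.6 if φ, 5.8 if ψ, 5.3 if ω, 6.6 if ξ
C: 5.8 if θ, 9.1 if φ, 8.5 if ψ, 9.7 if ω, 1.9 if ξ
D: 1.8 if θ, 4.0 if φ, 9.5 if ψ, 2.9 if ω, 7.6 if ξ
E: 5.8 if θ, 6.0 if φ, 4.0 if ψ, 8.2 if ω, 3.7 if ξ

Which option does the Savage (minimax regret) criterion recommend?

E

Column bests: θ=8.7, φ=9.1, ψ=9.5, ω=9.7, ξ=9.4.
A regrets: 0.0, 4.7, 6.7, 0.6, 0.0 → max 6.7
B regrets: 2.1, 8.5, 3.7, 4.4, 2.8 → max 8.5
C regrets: 2.9, 0.0, 1.0, 0.0, 7.5 → max 7.5
D regrets: 6.9, 5.1, 0.0, 6.8, 1.8 → max 6.9
E regrets: 2.9, 3.1, 5.5, 1.5, 5.7 → max 5.7
Smallest max regret = 5.7 → E.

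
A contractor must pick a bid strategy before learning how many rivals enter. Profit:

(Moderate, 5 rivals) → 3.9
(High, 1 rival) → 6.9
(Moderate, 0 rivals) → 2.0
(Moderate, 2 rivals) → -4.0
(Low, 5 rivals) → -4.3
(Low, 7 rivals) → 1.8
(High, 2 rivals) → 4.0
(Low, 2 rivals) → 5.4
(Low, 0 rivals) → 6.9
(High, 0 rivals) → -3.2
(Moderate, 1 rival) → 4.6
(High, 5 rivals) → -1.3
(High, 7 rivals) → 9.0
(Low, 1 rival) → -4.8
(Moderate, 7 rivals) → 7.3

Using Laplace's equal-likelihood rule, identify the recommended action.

Row averages: Low=1, Moderate=2.76, High=3.08
Highest average = 3.08 → High.

High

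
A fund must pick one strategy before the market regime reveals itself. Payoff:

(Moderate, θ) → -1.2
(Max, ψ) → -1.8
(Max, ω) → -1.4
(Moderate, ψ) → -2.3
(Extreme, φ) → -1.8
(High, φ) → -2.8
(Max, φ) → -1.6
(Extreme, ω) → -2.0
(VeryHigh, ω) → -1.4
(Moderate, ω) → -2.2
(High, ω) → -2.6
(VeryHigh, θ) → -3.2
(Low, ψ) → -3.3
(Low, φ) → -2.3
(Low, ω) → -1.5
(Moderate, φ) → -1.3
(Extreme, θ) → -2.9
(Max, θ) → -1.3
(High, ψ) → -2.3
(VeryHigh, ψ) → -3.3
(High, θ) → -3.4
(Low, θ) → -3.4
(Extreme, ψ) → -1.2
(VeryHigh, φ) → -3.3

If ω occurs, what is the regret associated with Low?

0.1

Best payoff under ω is -1.4.
Regret = -1.4 − (-1.5) = 0.1.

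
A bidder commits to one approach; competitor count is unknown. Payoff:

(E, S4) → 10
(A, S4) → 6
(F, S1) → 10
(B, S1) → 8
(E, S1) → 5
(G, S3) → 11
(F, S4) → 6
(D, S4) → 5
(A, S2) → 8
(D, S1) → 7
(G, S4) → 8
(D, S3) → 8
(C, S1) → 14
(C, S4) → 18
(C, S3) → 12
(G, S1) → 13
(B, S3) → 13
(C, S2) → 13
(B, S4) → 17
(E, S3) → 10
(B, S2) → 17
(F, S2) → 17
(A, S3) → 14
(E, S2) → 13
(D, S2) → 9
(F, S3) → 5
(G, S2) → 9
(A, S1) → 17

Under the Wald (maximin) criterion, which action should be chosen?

Row minima: A=6, B=8, C=12, D=5, E=5, F=5, G=8
Best worst-case = 12 → C.

C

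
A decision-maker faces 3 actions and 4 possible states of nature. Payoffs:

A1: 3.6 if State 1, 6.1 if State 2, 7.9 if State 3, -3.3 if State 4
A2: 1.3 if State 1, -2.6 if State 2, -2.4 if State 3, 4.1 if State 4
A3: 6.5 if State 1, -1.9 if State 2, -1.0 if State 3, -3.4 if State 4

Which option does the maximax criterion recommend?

Row maxima: A1=7.9, A2=4.1, A3=6.5
Best best-case = 7.9 → A1.

A1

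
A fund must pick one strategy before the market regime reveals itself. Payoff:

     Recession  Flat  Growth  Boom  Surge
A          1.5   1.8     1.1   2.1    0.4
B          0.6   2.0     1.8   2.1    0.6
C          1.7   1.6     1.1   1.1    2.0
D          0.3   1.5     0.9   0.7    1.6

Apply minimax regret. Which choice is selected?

Column bests: Recession=1.7, Flat=2.0, Growth=1.8, Boom=2.1, Surge=2.0.
A regrets: 0.2, 0.2, 0.7, 0.0, 1.6 → max 1.6
B regrets: 1.1, 0.0, 0.0, 0.0, 1.4 → max 1.4
C regrets: 0.0, 0.4, 0.7, 1.0, 0.0 → max 1.0
D regrets: 1.4, 0.5, 0.9, 1.4, 0.4 → max 1.4
Smallest max regret = 1.0 → C.

C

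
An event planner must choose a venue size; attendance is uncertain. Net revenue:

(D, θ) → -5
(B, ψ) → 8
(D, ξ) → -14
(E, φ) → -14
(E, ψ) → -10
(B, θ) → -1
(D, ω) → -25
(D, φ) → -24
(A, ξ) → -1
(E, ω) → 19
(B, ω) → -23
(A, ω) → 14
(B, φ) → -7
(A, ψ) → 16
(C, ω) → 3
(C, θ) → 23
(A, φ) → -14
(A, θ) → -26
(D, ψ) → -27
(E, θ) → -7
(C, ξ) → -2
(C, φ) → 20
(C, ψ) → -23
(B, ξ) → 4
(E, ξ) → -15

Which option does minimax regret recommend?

E

Column bests: θ=23, φ=20, ψ=16, ω=19, ξ=4.
A regrets: 49, 34, 0, 5, 5 → max 49
B regrets: 24, 27, 8, 42, 0 → max 42
C regrets: 0, 0, 39, 16, 6 → max 39
D regrets: 28, 44, 43, 44, 18 → max 44
E regrets: 30, 34, 26, 0, 19 → max 34
Smallest max regret = 34 → E.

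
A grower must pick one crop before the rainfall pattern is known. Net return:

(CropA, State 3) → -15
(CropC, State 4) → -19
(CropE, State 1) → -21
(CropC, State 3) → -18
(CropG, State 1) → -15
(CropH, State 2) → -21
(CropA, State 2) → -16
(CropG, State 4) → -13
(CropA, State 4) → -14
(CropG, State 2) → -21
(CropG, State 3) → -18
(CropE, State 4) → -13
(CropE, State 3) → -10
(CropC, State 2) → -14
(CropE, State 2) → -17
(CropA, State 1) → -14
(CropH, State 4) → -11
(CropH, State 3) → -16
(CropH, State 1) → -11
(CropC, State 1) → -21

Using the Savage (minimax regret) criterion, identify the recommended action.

CropA

Column bests: State 1=-11, State 2=-14, State 3=-10, State 4=-11.
CropH regrets: 0, 7, 6, 0 → max 7
CropC regrets: 10, 0, 8, 8 → max 10
CropE regrets: 10, 3, 0, 2 → max 10
CropG regrets: 4, 7, 8, 2 → max 8
CropA regrets: 3, 2, 5, 3 → max 5
Smallest max regret = 5 → CropA.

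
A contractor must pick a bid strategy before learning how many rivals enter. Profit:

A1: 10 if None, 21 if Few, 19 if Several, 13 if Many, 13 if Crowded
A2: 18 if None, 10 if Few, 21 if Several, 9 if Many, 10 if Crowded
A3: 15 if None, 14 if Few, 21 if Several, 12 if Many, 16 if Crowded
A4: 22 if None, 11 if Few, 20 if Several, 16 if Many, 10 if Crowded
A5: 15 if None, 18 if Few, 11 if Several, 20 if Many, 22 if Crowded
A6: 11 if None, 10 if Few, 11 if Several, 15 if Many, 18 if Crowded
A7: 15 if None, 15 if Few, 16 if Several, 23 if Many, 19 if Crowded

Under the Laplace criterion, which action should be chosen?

A7

Row averages: A1=15.2, A2=13.6, A3=15.6, A4=15.8, A5=17.2, A6=13, A7=17.6
Highest average = 17.6 → A7.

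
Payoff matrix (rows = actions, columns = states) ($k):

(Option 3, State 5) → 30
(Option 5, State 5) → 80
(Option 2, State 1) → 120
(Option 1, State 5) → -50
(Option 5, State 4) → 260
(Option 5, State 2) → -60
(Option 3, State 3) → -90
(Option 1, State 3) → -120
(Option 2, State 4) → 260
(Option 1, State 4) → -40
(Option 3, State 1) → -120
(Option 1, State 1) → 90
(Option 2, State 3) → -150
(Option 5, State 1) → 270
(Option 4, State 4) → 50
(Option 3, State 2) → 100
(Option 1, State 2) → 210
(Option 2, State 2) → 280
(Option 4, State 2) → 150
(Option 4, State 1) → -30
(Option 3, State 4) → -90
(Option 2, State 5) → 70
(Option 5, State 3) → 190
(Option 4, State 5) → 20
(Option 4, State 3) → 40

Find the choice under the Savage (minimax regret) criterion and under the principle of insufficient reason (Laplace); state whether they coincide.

Column bests: State 1=270, State 2=280, State 3=190, State 4=260, State 5=80.
Option 1 regrets: 180, 70, 310, 300, 130 → max 310
Option 2 regrets: 150, 0, 340, 0, 10 → max 340
Option 3 regrets: 390, 180, 280, 350, 50 → max 390
Option 4 regrets: 300, 130, 150, 210, 60 → max 300
Option 5 regrets: 0, 340, 0, 0, 0 → max 340
Smallest max regret = 300 → Option 4.
Row averages: Option 1=18, Option 2=116, Option 3=-34, Option 4=46, Option 5=148
Highest average = 148 → Option 5.

minimax regret → Option 4; laplace → Option 5 (disagree)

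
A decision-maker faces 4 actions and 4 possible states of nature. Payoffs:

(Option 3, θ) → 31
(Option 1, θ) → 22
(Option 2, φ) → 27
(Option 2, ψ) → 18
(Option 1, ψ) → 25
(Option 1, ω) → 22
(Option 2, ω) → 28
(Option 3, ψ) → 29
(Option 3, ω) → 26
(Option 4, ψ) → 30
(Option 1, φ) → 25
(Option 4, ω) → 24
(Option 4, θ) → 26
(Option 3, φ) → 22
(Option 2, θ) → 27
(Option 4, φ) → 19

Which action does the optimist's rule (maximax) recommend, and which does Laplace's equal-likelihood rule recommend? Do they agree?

Row maxima: Option 1=25, Option 2=28, Option 3=31, Option 4=30
Best best-case = 31 → Option 3.
Row averages: Option 1=23.5, Option 2=25, Option 3=27, Option 4=24.75
Highest average = 27 → Option 3.

maximax → Option 3; laplace → Option 3 (agree)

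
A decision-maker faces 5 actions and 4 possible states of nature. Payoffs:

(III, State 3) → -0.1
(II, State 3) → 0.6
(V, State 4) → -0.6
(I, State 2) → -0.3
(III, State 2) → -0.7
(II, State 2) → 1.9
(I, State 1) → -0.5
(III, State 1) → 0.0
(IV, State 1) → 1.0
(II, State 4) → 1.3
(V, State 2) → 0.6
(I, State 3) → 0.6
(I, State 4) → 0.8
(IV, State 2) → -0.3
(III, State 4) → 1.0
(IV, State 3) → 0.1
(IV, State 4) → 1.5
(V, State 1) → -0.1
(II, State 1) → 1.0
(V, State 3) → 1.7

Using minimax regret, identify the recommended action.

Column bests: State 1=1.0, State 2=1.9, State 3=1.7, State 4=1.5.
I regrets: 1.5, 2.2, 1.1, 0.7 → max 2.2
II regrets: 0.0, 0.0, 1.1, 0.2 → max 1.1
III regrets: 1.0, 2.6, 1.8, 0.5 → max 2.6
IV regrets: 0.0, 2.2, 1.6, 0.0 → max 2.2
V regrets: 1.1, 1.3, 0.0, 2.1 → max 2.1
Smallest max regret = 1.1 → II.

II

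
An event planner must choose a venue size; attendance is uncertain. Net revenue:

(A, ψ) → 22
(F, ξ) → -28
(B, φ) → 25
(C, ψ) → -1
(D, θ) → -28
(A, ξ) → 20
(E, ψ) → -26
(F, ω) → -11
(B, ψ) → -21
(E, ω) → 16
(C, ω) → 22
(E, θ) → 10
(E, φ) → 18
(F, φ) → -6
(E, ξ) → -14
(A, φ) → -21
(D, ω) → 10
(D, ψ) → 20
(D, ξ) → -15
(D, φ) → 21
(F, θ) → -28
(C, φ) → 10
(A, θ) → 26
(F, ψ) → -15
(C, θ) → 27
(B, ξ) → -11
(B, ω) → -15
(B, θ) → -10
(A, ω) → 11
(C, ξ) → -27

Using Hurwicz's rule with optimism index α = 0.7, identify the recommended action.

A

A: 0.7·26 + 0.3·(-21) = 11.9
B: 0.7·25 + 0.3·(-21) = 11.2
C: 0.7·27 + 0.3·(-27) = 10.8
D: 0.7·21 + 0.3·(-28) = 6.3
E: 0.7·18 + 0.3·(-26) = 4.8
F: 0.7·(-6) + 0.3·(-28) = -12.6
Highest Hurwicz score = 11.9 → A.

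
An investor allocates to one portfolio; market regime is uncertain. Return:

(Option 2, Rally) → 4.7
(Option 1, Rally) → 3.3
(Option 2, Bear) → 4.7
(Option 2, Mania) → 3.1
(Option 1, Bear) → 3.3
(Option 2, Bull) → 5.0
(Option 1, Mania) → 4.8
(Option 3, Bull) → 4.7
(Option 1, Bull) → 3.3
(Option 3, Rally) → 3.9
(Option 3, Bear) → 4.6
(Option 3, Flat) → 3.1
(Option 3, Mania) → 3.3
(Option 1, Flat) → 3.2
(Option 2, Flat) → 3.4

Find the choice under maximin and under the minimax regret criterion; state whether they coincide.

Row minima: Option 1=3.2, Option 2=3.1, Option 3=3.1
Best worst-case = 3.2 → Option 1.
Column bests: Bear=4.7, Flat=3.4, Bull=5.0, Rally=4.7, Mania=4.8.
Option 1 regrets: 1.4, 0.2, 1.7, 1.4, 0.0 → max 1.7
Option 2 regrets: 0.0, 0.0, 0.0, 0.0, 1.7 → max 1.7
Option 3 regrets: 0.1, 0.3, 0.3, 0.8, 1.5 → max 1.5
Smallest max regret = 1.5 → Option 3.

maximin → Option 1; minimax regret → Option 3 (disagree)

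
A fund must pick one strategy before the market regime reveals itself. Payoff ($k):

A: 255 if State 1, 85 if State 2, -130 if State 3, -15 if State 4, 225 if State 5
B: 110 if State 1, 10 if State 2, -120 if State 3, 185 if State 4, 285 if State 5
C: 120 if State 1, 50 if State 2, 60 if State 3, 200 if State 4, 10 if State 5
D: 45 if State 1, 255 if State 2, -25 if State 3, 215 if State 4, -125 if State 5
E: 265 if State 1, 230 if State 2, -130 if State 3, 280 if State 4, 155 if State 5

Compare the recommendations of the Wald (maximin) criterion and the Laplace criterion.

maximin → C; laplace → E (disagree)

Row minima: A=-130, B=-120, C=10, D=-125, E=-130
Best worst-case = 10 → C.
Row averages: A=84, B=94, C=88, D=73, E=160
Highest average = 160 → E.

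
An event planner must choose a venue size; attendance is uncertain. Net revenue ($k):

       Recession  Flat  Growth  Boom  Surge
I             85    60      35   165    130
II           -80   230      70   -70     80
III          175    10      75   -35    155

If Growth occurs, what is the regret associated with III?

0

Best payoff under Growth is 75.
Regret = 75 − 75 = 0.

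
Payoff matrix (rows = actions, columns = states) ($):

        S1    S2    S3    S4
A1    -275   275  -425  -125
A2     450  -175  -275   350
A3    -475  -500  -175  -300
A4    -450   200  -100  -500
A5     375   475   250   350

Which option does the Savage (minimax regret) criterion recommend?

Column bests: S1=450, S2=475, S3=250, S4=350.
A1 regrets: 725, 200, 675, 475 → max 725
A2 regrets: 0, 650, 525, 0 → max 650
A3 regrets: 925, 975, 425, 650 → max 975
A4 regrets: 900, 275, 350, 850 → max 900
A5 regrets: 75, 0, 0, 0 → max 75
Smallest max regret = 75 → A5.

A5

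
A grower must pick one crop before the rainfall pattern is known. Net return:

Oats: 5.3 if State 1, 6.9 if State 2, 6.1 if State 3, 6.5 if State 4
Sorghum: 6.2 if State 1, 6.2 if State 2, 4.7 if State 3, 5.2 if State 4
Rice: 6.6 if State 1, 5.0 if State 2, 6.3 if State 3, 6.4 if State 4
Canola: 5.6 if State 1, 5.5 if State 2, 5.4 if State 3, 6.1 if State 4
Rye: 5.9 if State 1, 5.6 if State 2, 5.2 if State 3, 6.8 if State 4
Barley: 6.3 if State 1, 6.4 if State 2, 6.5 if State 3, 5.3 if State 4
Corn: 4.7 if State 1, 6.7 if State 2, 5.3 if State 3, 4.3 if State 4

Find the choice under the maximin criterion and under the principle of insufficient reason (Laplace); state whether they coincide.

maximin → Canola; laplace → Oats (disagree)

Row minima: Oats=5.3, Sorghum=4.7, Rice=5.0, Canola=5.4, Rye=5.2, Barley=5.3, Corn=4.3
Best worst-case = 5.4 → Canola.
Row averages: Oats=6.2, Sorghum=5.575, Rice=6.075, Canola=5.65, Rye=5.875, Barley=6.125, Corn=5.25
Highest average = 6.2 → Oats.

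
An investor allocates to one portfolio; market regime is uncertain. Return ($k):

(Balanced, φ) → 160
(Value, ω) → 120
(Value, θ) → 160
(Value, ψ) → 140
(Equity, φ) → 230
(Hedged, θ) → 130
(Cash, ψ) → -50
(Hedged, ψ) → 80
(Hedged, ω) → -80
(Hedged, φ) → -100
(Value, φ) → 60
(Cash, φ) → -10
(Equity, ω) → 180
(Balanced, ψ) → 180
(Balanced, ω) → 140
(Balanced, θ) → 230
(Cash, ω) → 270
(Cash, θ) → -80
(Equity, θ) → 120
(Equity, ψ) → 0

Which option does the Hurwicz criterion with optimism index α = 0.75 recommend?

Balanced

Cash: 0.75·270 + 0.25·(-80) = 182.5
Value: 0.75·160 + 0.25·60 = 135
Equity: 0.75·230 + 0.25·0 = 172.5
Balanced: 0.75·230 + 0.25·140 = 207.5
Hedged: 0.75·130 + 0.25·(-100) = 72.5
Highest Hurwicz score = 207.5 → Balanced.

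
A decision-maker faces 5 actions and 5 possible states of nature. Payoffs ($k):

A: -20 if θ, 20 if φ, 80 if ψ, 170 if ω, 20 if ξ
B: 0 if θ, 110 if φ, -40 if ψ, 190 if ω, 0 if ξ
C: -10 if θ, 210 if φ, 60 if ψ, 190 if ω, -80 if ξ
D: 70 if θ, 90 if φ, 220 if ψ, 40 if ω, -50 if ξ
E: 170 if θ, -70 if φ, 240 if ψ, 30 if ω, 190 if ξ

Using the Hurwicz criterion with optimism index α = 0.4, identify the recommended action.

A: 0.4·170 + 0.6·(-20) = 56
B: 0.4·190 + 0.6·(-40) = 52
C: 0.4·210 + 0.6·(-80) = 36
D: 0.4·220 + 0.6·(-50) = 58
E: 0.4·240 + 0.6·(-70) = 54
Highest Hurwicz score = 58 → D.

D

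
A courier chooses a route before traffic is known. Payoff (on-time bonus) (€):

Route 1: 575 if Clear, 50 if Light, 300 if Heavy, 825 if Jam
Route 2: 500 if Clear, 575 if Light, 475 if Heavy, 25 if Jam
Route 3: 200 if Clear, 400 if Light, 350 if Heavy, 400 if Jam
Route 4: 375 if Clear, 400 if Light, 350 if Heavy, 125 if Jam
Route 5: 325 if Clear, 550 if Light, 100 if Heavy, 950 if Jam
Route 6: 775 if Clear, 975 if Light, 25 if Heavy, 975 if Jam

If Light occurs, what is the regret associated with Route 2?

400

Best payoff under Light is 975.
Regret = 975 − 575 = 400.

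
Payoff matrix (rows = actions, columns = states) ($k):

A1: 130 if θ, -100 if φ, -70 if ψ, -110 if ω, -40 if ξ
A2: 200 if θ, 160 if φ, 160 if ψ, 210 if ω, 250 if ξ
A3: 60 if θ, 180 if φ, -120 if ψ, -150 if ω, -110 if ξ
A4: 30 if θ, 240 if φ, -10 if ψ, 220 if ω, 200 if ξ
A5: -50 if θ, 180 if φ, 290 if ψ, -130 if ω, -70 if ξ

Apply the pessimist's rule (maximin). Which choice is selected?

Row minima: A1=-110, A2=160, A3=-150, A4=-10, A5=-130
Best worst-case = 160 → A2.

A2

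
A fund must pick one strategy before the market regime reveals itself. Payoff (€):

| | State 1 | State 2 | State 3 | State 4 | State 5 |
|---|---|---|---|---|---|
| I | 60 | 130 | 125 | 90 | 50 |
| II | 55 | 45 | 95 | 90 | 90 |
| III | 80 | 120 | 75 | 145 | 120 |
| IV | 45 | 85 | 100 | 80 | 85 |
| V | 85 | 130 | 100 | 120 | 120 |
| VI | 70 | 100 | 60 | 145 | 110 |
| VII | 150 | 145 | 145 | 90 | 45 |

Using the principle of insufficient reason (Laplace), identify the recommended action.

VII

Row averages: I=91, II=75, III=108, IV=79, V=111, VI=97, VII=115
Highest average = 115 → VII.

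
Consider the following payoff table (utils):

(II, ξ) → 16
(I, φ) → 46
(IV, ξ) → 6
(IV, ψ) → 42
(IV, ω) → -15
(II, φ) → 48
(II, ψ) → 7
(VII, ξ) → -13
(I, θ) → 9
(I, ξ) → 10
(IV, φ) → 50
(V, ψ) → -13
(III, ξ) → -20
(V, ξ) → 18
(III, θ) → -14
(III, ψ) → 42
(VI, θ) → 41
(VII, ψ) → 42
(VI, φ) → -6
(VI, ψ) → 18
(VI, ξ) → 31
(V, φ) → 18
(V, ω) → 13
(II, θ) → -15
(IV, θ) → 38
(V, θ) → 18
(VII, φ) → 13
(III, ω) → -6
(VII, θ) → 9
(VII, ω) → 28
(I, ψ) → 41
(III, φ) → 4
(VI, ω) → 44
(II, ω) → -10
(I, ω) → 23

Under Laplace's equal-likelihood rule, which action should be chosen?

Row averages: I=25.8, II=9.2, III=1.2, IV=24.2, V=10.8, VI=25.6, VII=15.8
Highest average = 25.8 → I.

I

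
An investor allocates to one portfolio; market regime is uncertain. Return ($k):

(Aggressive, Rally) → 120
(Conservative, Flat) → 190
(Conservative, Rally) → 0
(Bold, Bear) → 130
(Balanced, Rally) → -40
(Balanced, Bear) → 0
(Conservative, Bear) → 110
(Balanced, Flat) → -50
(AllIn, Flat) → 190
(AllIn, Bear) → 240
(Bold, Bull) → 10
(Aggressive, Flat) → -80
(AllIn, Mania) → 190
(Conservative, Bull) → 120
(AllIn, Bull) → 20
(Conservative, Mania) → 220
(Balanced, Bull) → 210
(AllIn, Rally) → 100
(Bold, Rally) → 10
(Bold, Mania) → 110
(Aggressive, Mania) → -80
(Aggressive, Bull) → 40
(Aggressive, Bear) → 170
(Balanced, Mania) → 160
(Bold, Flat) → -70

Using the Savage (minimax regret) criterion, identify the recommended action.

Column bests: Bear=240, Flat=190, Bull=210, Rally=120, Mania=220.
Conservative regrets: 130, 0, 90, 120, 0 → max 130
Balanced regrets: 240, 240, 0, 160, 60 → max 240
Aggressive regrets: 70, 270, 170, 0, 300 → max 300
Bold regrets: 110, 260, 200, 110, 110 → max 260
AllIn regrets: 0, 0, 190, 20, 30 → max 190
Smallest max regret = 130 → Conservative.

Conservative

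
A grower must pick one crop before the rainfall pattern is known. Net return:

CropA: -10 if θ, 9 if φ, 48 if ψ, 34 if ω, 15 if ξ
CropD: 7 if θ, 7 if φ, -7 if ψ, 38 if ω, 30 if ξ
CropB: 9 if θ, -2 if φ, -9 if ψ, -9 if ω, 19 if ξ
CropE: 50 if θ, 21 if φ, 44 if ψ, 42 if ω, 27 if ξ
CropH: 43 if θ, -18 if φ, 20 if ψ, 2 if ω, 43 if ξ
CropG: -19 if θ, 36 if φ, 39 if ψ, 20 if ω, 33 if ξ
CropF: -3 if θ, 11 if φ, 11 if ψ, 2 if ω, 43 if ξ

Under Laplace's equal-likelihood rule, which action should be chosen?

Row averages: CropA=19.2, CropD=15, CropB=1.6, CropE=36.8, CropH=18, CropG=21.8, CropF=12.8
Highest average = 36.8 → CropE.

CropE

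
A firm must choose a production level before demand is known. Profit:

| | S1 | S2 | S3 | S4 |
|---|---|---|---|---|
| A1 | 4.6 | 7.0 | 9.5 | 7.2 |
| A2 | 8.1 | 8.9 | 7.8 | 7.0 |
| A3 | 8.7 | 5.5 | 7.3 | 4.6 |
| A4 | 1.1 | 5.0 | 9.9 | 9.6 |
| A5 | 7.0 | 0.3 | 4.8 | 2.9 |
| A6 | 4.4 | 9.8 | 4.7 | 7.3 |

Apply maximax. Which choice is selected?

A4

Row maxima: A1=9.5, A2=8.9, A3=8.7, A4=9.9, A5=7.0, A6=9.8
Best best-case = 9.9 → A4.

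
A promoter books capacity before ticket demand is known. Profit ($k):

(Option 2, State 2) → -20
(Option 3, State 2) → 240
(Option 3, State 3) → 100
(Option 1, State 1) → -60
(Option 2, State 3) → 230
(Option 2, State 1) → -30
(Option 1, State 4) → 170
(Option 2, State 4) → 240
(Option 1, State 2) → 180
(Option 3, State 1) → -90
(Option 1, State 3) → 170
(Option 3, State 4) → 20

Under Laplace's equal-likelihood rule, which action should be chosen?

Option 1

Row averages: Option 1=115, Option 2=105, Option 3=67.5
Highest average = 115 → Option 1.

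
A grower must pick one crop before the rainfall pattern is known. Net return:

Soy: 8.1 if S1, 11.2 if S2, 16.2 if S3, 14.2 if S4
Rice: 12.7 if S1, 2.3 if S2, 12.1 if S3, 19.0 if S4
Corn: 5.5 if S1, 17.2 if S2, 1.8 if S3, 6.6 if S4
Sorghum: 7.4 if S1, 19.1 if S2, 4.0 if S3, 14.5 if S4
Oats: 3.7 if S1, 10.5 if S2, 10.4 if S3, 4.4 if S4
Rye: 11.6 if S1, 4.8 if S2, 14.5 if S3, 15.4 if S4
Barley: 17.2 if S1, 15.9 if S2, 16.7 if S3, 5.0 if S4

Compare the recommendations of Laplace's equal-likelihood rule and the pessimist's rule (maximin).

laplace → Barley; maximin → Soy (disagree)

Row averages: Soy=12.425, Rice=11.525, Corn=7.775, Sorghum=11.25, Oats=7.25, Rye=11.575, Barley=13.7
Highest average = 13.7 → Barley.
Row minima: Soy=8.1, Rice=2.3, Corn=1.8, Sorghum=4.0, Oats=3.7, Rye=4.8, Barley=5.0
Best worst-case = 8.1 → Soy.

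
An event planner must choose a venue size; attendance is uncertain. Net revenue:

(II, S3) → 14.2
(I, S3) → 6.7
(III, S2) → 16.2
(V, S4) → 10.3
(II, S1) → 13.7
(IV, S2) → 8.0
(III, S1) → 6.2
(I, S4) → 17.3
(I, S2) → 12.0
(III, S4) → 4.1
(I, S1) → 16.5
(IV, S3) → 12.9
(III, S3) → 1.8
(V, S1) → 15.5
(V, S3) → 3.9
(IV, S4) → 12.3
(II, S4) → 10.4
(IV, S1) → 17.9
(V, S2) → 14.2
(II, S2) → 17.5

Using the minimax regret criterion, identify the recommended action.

Column bests: S1=17.9, S2=17.5, S3=14.2, S4=17.3.
I regrets: 1.4, 5.5, 7.5, 0.0 → max 7.5
II regrets: 4.2, 0.0, 0.0, 6.9 → max 6.9
III regrets: 11.7, 1.3, 12.4, 13.2 → max 13.2
IV regrets: 0.0, 9.5, 1.3, 5.0 → max 9.5
V regrets: 2.4, 3.3, 10.3, 7.0 → max 10.3
Smallest max regret = 6.9 → II.

II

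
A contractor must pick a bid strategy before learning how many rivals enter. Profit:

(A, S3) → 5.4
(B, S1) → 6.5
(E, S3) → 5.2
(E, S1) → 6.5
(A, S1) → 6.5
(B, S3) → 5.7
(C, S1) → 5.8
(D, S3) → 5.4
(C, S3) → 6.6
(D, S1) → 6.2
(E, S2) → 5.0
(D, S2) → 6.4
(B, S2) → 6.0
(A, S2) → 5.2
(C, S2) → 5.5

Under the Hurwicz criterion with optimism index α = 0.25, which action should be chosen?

A: 0.25·6.5 + 0.75·5.2 = 5.525
B: 0.25·6.5 + 0.75·5.7 = 5.9
C: 0.25·6.6 + 0.75·5.5 = 5.775
D: 0.25·6.4 + 0.75·5.4 = 5.65
E: 0.25·6.5 + 0.75·5.0 = 5.375
Highest Hurwicz score = 5.9 → B.

B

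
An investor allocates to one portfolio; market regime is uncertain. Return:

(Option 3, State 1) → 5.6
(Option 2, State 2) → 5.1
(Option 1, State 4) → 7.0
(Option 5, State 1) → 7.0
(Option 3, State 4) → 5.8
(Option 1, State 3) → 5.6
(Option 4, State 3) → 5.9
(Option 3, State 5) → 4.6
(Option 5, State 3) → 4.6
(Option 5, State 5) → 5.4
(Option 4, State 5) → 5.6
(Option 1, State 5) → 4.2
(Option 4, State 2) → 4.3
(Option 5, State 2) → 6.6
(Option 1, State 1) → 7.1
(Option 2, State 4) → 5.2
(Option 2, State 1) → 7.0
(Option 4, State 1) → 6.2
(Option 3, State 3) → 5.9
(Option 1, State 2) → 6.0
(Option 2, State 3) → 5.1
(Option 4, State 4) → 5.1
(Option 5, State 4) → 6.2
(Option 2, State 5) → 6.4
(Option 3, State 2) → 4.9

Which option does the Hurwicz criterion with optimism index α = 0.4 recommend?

Option 1: 0.4·7.1 + 0.6·4.2 = 5.36
Option 2: 0.4·7.0 + 0.6·5.1 = 5.86
Option 3: 0.4·5.9 + 0.6·4.6 = 5.12
Option 4: 0.4·6.2 + 0.6·4.3 = 5.06
Option 5: 0.4·7.0 + 0.6·4.6 = 5.56
Highest Hurwicz score = 5.86 → Option 2.

Option 2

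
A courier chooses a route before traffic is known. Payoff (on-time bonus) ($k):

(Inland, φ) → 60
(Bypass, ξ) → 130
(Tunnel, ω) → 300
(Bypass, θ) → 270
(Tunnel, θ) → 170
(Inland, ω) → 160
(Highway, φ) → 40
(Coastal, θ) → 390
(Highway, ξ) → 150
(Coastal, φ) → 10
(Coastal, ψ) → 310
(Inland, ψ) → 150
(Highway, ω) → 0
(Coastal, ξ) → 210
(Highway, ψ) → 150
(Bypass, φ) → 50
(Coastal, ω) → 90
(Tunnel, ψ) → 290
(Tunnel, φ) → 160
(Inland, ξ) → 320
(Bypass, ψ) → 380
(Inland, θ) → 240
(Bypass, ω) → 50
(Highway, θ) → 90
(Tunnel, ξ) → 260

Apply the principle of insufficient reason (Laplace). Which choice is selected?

Tunnel

Row averages: Coastal=202, Inland=186, Bypass=176, Highway=86, Tunnel=236
Highest average = 236 → Tunnel.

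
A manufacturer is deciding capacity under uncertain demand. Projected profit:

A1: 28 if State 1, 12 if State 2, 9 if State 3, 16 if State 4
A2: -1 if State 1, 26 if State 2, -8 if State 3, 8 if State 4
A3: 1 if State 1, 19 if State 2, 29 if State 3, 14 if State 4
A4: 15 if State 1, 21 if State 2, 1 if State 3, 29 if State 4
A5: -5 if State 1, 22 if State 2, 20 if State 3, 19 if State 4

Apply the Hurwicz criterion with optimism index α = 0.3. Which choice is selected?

A1

A1: 0.3·28 + 0.7·9 = 14.7
A2: 0.3·26 + 0.7·(-8) = 2.2
A3: 0.3·29 + 0.7·1 = 9.4
A4: 0.3·29 + 0.7·1 = 9.4
A5: 0.3·22 + 0.7·(-5) = 3.1
Highest Hurwicz score = 14.7 → A1.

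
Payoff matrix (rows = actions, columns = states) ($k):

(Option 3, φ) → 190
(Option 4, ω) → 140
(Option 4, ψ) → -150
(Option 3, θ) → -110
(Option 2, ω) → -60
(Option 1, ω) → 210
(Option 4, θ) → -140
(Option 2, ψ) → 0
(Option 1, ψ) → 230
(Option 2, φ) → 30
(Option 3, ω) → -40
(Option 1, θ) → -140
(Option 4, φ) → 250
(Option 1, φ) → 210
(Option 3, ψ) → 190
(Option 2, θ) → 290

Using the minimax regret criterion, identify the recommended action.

Column bests: θ=290, φ=250, ψ=230, ω=210.
Option 1 regrets: 430, 40, 0, 0 → max 430
Option 2 regrets: 0, 220, 230, 270 → max 270
Option 3 regrets: 400, 60, 40, 250 → max 400
Option 4 regrets: 430, 0, 380, 70 → max 430
Smallest max regret = 270 → Option 2.

Option 2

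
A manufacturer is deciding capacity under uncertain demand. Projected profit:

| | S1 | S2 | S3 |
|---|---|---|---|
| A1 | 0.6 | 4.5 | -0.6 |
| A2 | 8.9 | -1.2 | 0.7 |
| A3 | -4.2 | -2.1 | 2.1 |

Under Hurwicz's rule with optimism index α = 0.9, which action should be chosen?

A1: 0.9·4.5 + 0.1·(-0.6) = 3.99
A2: 0.9·8.9 + 0.1·(-1.2) = 7.89
A3: 0.9·2.1 + 0.1·(-4.2) = 1.47
Highest Hurwicz score = 7.89 → A2.

A2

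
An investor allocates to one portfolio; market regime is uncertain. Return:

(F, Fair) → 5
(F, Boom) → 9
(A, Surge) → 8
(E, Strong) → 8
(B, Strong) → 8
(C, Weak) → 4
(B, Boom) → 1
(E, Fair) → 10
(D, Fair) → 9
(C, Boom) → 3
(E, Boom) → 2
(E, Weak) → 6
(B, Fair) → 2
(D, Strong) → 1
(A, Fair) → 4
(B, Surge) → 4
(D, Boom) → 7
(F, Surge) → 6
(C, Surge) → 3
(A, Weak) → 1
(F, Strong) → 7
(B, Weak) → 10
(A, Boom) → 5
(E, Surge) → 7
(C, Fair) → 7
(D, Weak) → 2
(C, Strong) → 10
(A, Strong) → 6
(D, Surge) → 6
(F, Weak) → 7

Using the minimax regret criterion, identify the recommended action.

F

Column bests: Weak=10, Fair=10, Strong=10, Boom=9, Surge=8.
A regrets: 9, 6, 4, 4, 0 → max 9
B regrets: 0, 8, 2, 8, 4 → max 8
C regrets: 6, 3, 0, 6, 5 → max 6
D regrets: 8, 1, 9, 2, 2 → max 9
E regrets: 4, 0, 2, 7, 1 → max 7
F regrets: 3, 5, 3, 0, 2 → max 5
Smallest max regret = 5 → F.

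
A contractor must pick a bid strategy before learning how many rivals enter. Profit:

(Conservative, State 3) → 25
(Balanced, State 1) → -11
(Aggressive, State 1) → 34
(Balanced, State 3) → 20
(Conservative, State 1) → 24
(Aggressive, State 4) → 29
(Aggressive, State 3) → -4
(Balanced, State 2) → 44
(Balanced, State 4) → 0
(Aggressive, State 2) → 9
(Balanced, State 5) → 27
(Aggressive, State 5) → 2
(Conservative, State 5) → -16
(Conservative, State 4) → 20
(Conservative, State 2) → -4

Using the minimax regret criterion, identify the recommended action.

Aggressive

Column bests: State 1=34, State 2=44, State 3=25, State 4=29, State 5=27.
Conservative regrets: 10, 48, 0, 9, 43 → max 48
Balanced regrets: 45, 0, 5, 29, 0 → max 45
Aggressive regrets: 0, 35, 29, 0, 25 → max 35
Smallest max regret = 35 → Aggressive.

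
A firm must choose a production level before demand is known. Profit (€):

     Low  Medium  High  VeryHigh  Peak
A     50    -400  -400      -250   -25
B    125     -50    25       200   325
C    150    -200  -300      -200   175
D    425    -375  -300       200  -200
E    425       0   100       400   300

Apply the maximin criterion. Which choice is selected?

Row minima: A=-400, B=-50, C=-300, D=-375, E=0
Best worst-case = 0 → E.

E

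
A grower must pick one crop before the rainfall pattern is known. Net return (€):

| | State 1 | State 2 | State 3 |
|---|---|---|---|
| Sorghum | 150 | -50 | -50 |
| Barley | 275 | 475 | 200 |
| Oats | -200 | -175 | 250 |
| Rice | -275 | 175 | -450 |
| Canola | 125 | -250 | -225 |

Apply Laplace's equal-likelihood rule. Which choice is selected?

Barley

Row averages: Sorghum=50/3, Barley=950/3, Oats=-125/3, Rice=-550/3, Canola=-350/3
Highest average = 950/3 → Barley.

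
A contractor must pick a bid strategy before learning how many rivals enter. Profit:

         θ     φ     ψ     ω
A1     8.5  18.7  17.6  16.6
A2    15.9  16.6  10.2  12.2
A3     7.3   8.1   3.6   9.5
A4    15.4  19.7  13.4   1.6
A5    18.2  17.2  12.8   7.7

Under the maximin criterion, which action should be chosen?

Row minima: A1=8.5, A2=10.2, A3=3.6, A4=1.6, A5=7.7
Best worst-case = 10.2 → A2.

A2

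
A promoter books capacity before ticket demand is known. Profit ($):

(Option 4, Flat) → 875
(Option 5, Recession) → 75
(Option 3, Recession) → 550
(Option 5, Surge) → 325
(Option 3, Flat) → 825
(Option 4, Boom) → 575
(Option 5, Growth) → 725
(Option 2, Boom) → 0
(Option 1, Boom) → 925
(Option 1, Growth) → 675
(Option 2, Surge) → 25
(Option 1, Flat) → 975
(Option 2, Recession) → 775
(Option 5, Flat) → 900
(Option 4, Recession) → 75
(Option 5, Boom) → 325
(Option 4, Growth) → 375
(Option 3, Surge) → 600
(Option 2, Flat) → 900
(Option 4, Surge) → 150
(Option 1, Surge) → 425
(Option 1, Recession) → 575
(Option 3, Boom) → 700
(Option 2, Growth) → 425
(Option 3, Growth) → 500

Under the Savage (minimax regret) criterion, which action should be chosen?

Column bests: Recession=775, Flat=975, Growth=725, Boom=925, Surge=600.
Option 1 regrets: 200, 0, 50, 0, 175 → max 200
Option 2 regrets: 0, 75, 300, 925, 575 → max 925
Option 3 regrets: 225, 150, 225, 225, 0 → max 225
Option 4 regrets: 700, 100, 350, 350, 450 → max 700
Option 5 regrets: 700, 75, 0, 600, 275 → max 700
Smallest max regret = 200 → Option 1.

Option 1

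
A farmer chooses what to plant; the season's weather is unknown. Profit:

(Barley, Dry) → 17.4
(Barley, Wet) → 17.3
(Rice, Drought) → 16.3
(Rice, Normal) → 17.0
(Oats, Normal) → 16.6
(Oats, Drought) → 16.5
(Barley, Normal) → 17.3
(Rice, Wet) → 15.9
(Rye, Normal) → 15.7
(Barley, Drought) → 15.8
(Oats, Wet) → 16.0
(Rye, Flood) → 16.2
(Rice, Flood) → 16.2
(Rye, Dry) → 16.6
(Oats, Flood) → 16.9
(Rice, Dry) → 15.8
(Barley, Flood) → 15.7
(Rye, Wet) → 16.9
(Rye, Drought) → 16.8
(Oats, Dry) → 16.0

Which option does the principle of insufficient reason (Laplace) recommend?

Row averages: Rye=16.44, Rice=16.24, Oats=16.4, Barley=16.7
Highest average = 16.7 → Barley.

Barley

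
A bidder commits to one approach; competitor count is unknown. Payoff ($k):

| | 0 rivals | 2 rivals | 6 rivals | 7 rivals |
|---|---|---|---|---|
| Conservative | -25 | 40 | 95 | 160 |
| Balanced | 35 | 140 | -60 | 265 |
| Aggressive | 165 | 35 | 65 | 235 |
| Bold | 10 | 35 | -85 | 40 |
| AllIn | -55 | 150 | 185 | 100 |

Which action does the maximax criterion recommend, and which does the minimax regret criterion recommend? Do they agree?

Row maxima: Conservative=160, Balanced=265, Aggressive=235, Bold=40, AllIn=185
Best best-case = 265 → Balanced.
Column bests: 0 rivals=165, 2 rivals=150, 6 rivals=185, 7 rivals=265.
Conservative regrets: 190, 110, 90, 105 → max 190
Balanced regrets: 130, 10, 245, 0 → max 245
Aggressive regrets: 0, 115, 120, 30 → max 120
Bold regrets: 155, 115, 270, 225 → max 270
AllIn regrets: 220, 0, 0, 165 → max 220
Smallest max regret = 120 → Aggressive.

maximax → Balanced; minimax regret → Aggressive (disagree)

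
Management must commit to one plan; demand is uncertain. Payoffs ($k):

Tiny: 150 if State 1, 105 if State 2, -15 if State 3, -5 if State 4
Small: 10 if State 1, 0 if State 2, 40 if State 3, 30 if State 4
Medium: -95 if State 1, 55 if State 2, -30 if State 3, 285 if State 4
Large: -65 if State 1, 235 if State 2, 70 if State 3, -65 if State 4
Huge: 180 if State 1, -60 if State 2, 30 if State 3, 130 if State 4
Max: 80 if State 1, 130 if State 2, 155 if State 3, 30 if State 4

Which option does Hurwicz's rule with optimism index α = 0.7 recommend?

Tiny: 0.7·150 + 0.3·(-15) = 100.5
Small: 0.7·40 + 0.3·0 = 28
Medium: 0.7·285 + 0.3·(-95) = 171
Large: 0.7·235 + 0.3·(-65) = 145
Huge: 0.7·180 + 0.3·(-60) = 108
Max: 0.7·155 + 0.3·30 = 117.5
Highest Hurwicz score = 171 → Medium.

Medium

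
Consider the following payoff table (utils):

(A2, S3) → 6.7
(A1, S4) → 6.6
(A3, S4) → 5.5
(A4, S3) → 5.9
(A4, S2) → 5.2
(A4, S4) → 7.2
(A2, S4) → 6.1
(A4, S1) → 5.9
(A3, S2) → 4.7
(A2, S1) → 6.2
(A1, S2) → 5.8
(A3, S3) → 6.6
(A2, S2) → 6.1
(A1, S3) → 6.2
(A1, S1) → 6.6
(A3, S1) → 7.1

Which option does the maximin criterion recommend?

A2

Row minima: A1=5.8, A2=6.1, A3=4.7, A4=5.2
Best worst-case = 6.1 → A2.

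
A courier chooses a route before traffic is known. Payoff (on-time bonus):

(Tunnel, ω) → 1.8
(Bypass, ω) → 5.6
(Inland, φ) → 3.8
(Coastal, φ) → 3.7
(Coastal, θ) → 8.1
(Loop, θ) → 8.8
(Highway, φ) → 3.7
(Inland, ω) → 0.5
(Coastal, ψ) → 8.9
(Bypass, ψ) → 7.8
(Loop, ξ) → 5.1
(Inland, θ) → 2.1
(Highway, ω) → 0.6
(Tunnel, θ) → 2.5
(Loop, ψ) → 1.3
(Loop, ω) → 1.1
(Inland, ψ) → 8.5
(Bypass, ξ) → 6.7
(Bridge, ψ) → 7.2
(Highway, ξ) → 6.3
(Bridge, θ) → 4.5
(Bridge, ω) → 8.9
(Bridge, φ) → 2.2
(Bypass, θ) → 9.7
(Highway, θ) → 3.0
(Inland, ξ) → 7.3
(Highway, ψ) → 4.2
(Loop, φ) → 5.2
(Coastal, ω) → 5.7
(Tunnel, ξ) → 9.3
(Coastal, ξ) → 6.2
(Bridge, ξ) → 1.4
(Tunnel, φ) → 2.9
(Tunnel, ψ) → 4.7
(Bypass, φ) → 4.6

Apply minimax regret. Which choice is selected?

Coastal

Column bests: θ=9.7, φ=5.2, ψ=8.9, ω=8.9, ξ=9.3.
Inland regrets: 7.6, 1.4, 0.4, 8.4, 2.0 → max 8.4
Tunnel regrets: 7.2, 2.3, 4.2, 7.1, 0.0 → max 7.2
Highway regrets: 6.7, 1.5, 4.7, 8.3, 3.0 → max 8.3
Coastal regrets: 1.6, 1.5, 0.0, 3.2, 3.1 → max 3.2
Bridge regrets: 5.2, 3.0, 1.7, 0.0, 7.9 → max 7.9
Loop regrets: 0.9, 0.0, 7.6, 7.8, 4.2 → max 7.8
Bypass regrets: 0.0, 0.6, 1.1, 3.3, 2.6 → max 3.3
Smallest max regret = 3.2 → Coastal.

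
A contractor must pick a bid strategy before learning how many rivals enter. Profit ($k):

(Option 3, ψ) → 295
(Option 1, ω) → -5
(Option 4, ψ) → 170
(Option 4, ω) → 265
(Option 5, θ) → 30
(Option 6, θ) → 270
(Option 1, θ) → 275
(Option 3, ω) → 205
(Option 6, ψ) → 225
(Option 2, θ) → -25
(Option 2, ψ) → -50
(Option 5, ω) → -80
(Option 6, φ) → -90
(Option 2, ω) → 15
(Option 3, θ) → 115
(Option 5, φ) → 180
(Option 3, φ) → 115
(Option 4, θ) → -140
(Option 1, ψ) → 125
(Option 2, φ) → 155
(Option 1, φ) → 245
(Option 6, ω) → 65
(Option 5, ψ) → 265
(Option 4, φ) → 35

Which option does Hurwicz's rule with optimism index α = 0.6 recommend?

Option 1: 0.6·275 + 0.4·(-5) = 163
Option 2: 0.6·155 + 0.4·(-50) = 73
Option 3: 0.6·295 + 0.4·115 = 223
Option 4: 0.6·265 + 0.4·(-140) = 103
Option 5: 0.6·265 + 0.4·(-80) = 127
Option 6: 0.6·270 + 0.4·(-90) = 126
Highest Hurwicz score = 223 → Option 3.

Option 3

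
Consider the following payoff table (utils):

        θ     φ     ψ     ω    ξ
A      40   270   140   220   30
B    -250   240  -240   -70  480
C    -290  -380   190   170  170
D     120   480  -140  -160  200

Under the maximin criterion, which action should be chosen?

A

Row minima: A=30, B=-250, C=-380, D=-160
Best worst-case = 30 → A.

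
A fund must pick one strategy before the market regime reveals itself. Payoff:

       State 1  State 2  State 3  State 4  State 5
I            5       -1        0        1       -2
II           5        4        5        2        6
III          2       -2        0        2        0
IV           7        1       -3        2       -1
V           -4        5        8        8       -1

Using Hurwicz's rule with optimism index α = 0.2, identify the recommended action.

II

I: 0.2·5 + 0.8·(-2) = -0.6
II: 0.2·6 + 0.8·2 = 2.8
III: 0.2·2 + 0.8·(-2) = -1.2
IV: 0.2·7 + 0.8·(-3) = -1
V: 0.2·8 + 0.8·(-4) = -1.6
Highest Hurwicz score = 2.8 → II.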